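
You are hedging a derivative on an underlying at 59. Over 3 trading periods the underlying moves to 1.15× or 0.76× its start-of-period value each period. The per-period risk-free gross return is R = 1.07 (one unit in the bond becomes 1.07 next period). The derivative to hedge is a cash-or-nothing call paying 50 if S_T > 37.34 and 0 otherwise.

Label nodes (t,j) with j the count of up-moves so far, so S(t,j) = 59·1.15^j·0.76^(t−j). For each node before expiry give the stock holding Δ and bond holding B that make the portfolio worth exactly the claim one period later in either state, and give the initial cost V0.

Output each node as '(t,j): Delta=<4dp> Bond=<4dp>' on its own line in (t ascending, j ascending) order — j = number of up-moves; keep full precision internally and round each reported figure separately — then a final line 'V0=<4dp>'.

Risk-neutral probability p* = (R−d)/(u−d) = (1.07−0.76)/(1.15−0.76) = 0.7949.
At expiry t=3: V(3,0)=0.0000, V(3,1)=50.0000, V(3,2)=50.0000, V(3,3)=50.0000
(2,0): S=34.0784. Δ = (V_up−V_dn)/(S_up−S_dn) = (50.0000−0.0000)/(39.1902−25.8996) = 3.7621. V = [p*·50.0000 + (1−p*)·0.0000]/1.07 = 37.1435. B = V − Δ·S = -91.0616.
(2,1): S=51.5660. Δ = (V_up−V_dn)/(S_up−S_dn) = (50.0000−50.0000)/(59.3009−39.1902) = 0.0000. V = [p*·50.0000 + (1−p*)·50.0000]/1.07 = 46.7290. B = V − Δ·S = 46.7290.
(2,2): S=78.0275. Δ = (V_up−V_dn)/(S_up−S_dn) = (50.0000−50.0000)/(89.7316−59.3009) = 0.0000. V = [p*·50.0000 + (1−p*)·50.0000]/1.07 = 46.7290. B = V − Δ·S = 46.7290.
(1,0): S=44.8400. Δ = (V_up−V_dn)/(S_up−S_dn) = (46.7290−37.1435)/(51.5660−34.0784) = 0.5481. V = [p*·46.7290 + (1−p*)·37.1435]/1.07 = 41.8343. B = V − Δ·S = 17.2563.
(1,1): S=67.8500. Δ = (V_up−V_dn)/(S_up−S_dn) = (46.7290−46.7290)/(78.0275−51.5660) = 0.0000. V = [p*·46.7290 + (1−p*)·46.7290]/1.07 = 43.6719. B = V − Δ·S = 43.6719.
(0,0): S=59.0000. Δ = (V_up−V_dn)/(S_up−S_dn) = (43.6719−41.8343)/(67.8500−44.8400) = 0.0799. V = [p*·43.6719 + (1−p*)·41.8343]/1.07 = 40.4626. B = V − Δ·S = 35.7508.
Self-financing check: at every node Δ·S+B equals the discounted successor values.

(0,0): Delta=0.0799 Bond=35.7508
(1,0): Delta=0.5481 Bond=17.2563
(1,1): Delta=0.0000 Bond=43.6719
(2,0): Delta=3.7621 Bond=-91.0616
(2,1): Delta=0.0000 Bond=46.7290
(2,2): Delta=0.0000 Bond=46.7290
V0=40.4626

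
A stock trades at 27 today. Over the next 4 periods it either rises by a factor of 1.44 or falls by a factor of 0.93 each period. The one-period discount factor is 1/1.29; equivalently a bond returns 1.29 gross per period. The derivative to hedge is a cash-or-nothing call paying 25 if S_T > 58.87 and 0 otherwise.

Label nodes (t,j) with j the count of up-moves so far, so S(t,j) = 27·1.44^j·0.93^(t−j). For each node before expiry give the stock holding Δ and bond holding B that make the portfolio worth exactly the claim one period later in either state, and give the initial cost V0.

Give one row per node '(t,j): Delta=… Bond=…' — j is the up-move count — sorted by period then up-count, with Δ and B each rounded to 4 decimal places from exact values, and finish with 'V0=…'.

(0,0): Delta=0.3718 Bond=-4.0625
(1,0): Delta=0.5845 Bond=-10.5815
(1,1): Delta=0.3146 Bond=-3.0152
(2,0): Delta=0.0000 Bond=0.0000
(2,1): Delta=0.7418 Bond=-19.3377
(2,2): Delta=0.1996 Bond=2.5472
(3,0): Delta=0.0000 Bond=0.0000
(3,1): Delta=0.0000 Bond=0.0000
(3,2): Delta=0.9415 Bond=-35.3397
(3,3): Delta=0.0000 Bond=19.3798
V0=5.9769

Since d<R<u, set p* = (R−d)/(u−d) = 0.7059; price each node as the discounted p*-expectation of its children.
Payoff layer (t=4): V(4,0)=0.0000, V(4,1)=0.0000, V(4,2)=0.0000, V(4,3)=25.0000, V(4,4)=25.0000
(3,0): S=21.7176. Δ = (V_up−V_dn)/(S_up−S_dn) = (0.0000−0.0000)/(31.2734−20.1974) = 0.0000. V = [p*·0.0000 + (1−p*)·0.0000]/1.29 = 0.0000. B = V − Δ·S = 0.0000.
(3,1): S=33.6273. Δ = (V_up−V_dn)/(S_up−S_dn) = (0.0000−0.0000)/(48.4233−31.2734) = 0.0000. V = [p*·0.0000 + (1−p*)·0.0000]/1.29 = 0.0000. B = V − Δ·S = 0.0000.
(3,2): S=52.0681. Δ = (V_up−V_dn)/(S_up−S_dn) = (25.0000−0.0000)/(74.9781−48.4233) = 0.9415. V = [p*·25.0000 + (1−p*)·0.0000]/1.29 = 13.6799. B = V − Δ·S = -35.3397.
(3,3): S=80.6216. Δ = (V_up−V_dn)/(S_up−S_dn) = (25.0000−25.0000)/(116.0951−74.9781) = 0.0000. V = [p*·25.0000 + (1−p*)·25.0000]/1.29 = 19.3798. B = V − Δ·S = 19.3798.
(2,0): S=23.3523. Δ = (V_up−V_dn)/(S_up−S_dn) = (0.0000−0.0000)/(33.6273−21.7176) = 0.0000. V = [p*·0.0000 + (1−p*)·0.0000]/1.29 = 0.0000. B = V − Δ·S = 0.0000.
(2,1): S=36.1584. Δ = (V_up−V_dn)/(S_up−S_dn) = (13.6799−0.0000)/(52.0681−33.6273) = 0.7418. V = [p*·13.6799 + (1−p*)·0.0000]/1.29 = 7.4856. B = V − Δ·S = -19.3377.
(2,2): S=55.9872. Δ = (V_up−V_dn)/(S_up−S_dn) = (19.3798−13.6799)/(80.6216−52.0681) = 0.1996. V = [p*·19.3798 + (1−p*)·13.6799]/1.29 = 13.7236. B = V − Δ·S = 2.5472.
(1,0): S=25.1100. Δ = (V_up−V_dn)/(S_up−S_dn) = (7.4856−0.0000)/(36.1584−23.3523) = 0.5845. V = [p*·7.4856 + (1−p*)·0.0000]/1.29 = 4.0961. B = V − Δ·S = -10.5815.
(1,1): S=38.8800. Δ = (V_up−V_dn)/(S_up−S_dn) = (13.7236−7.4856)/(55.9872−36.1584) = 0.3146. V = [p*·13.7236 + (1−p*)·7.4856]/1.29 = 9.2162. B = V − Δ·S = -3.0152.
(0,0): S=27.0000. Δ = (V_up−V_dn)/(S_up−S_dn) = (9.2162−4.0961)/(38.8800−25.1100) = 0.3718. V = [p*·9.2162 + (1−p*)·4.0961]/1.29 = 5.9769. B = V − Δ·S = -4.0625.
Each (Δ,B) replicates both successor values, so the strategy is self-financing and V0 is arbitrage-free.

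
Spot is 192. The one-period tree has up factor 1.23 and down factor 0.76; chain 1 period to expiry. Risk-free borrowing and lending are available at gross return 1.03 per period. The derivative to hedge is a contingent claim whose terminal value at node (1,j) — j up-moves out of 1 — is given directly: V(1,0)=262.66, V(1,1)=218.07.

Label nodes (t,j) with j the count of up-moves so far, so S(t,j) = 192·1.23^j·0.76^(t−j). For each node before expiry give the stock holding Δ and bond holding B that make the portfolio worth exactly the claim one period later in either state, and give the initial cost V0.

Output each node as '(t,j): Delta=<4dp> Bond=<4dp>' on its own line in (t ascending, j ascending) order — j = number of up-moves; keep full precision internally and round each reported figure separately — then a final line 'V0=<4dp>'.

(0,0): Delta=-0.4941 Bond=325.0126
V0=230.1403

Since d<R<u, set p* = (R−d)/(u−d) = 0.5745; price each node as the discounted p*-expectation of its children.
Terminal payoffs: V(1,0)=262.6600, V(1,1)=218.0700
Node (0,0) S=192.0000: V=(p*·218.0700+(1−p*)·262.6600)/1.03=230.1403; Δ=(218.0700−262.6600)/(236.1600−145.9200)=-0.4941; B=V−Δ·S=325.0126
The time-0 hedge costs 230.1403, which is the no-arbitrage price.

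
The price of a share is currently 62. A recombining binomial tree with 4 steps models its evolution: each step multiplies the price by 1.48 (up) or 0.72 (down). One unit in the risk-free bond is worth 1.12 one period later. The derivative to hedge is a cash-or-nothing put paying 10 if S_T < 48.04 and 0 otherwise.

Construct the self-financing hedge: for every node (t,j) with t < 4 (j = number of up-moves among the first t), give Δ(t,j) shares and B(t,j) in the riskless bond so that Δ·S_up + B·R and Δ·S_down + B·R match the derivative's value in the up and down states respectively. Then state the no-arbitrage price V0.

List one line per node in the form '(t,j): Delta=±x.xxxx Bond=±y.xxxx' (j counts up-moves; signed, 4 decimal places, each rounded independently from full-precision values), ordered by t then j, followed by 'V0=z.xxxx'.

Risk-neutral probability p* = (R−d)/(u−d) = (1.12−0.72)/(1.48−0.72) = 0.5263.
At expiry t=4: V(4,0)=10.0000, V(4,1)=10.0000, V(4,2)=0.0000, V(4,3)=0.0000, V(4,4)=0.0000
Node (3,0) S=23.1414: V=(p*·10.0000+(1−p*)·10.0000)/1.12=8.9286; Δ=(10.0000−10.0000)/(34.2492−16.6618)=0.0000; B=V−Δ·S=8.9286
Node (3,1) S=47.5684: V=(p*·0.0000+(1−p*)·10.0000)/1.12=4.2293; Δ=(0.0000−10.0000)/(70.4012−34.2492)=-0.2766; B=V−Δ·S=17.3872
Node (3,2) S=97.7795: V=(p*·0.0000+(1−p*)·0.0000)/1.12=0.0000; Δ=(0.0000−0.0000)/(144.7136−70.4012)=0.0000; B=V−Δ·S=0.0000
Node (3,3) S=200.9911: V=(p*·0.0000+(1−p*)·0.0000)/1.12=0.0000; Δ=(0.0000−0.0000)/(297.4668−144.7136)=0.0000; B=V−Δ·S=0.0000
Node (2,0) S=32.1408: V=(p*·4.2293+(1−p*)·8.9286)/1.12=5.7636; Δ=(4.2293−8.9286)/(47.5684−23.1414)=-0.1924; B=V−Δ·S=11.9469
Node (2,1) S=66.0672: V=(p*·0.0000+(1−p*)·4.2293)/1.12=1.7887; Δ=(0.0000−4.2293)/(97.7795−47.5684)=-0.0842; B=V−Δ·S=7.3536
Node (2,2) S=135.8048: V=(p*·0.0000+(1−p*)·0.0000)/1.12=0.0000; Δ=(0.0000−0.0000)/(200.9911−97.7795)=0.0000; B=V−Δ·S=0.0000
Node (1,0) S=44.6400: V=(p*·1.7887+(1−p*)·5.7636)/1.12=3.2782; Δ=(1.7887−5.7636)/(66.0672−32.1408)=-0.1172; B=V−Δ·S=8.5084
Node (1,1) S=91.7600: V=(p*·0.0000+(1−p*)·1.7887)/1.12=0.7565; Δ=(0.0000−1.7887)/(135.8048−66.0672)=-0.0256; B=V−Δ·S=3.1101
Node (0,0) S=62.0000: V=(p*·0.7565+(1−p*)·3.2782)/1.12=1.7420; Δ=(0.7565−3.2782)/(91.7600−44.6400)=-0.0535; B=V−Δ·S=5.0600
Root portfolio cost Δ·62+B reproduces V0=1.7420.

(0,0): Delta=-0.0535 Bond=5.0600
(1,0): Delta=-0.1172 Bond=8.5084
(1,1): Delta=-0.0256 Bond=3.1101
(2,0): Delta=-0.1924 Bond=11.9469
(2,1): Delta=-0.0842 Bond=7.3536
(2,2): Delta=0.0000 Bond=0.0000
(3,0): Delta=0.0000 Bond=8.9286
(3,1): Delta=-0.2766 Bond=17.3872
(3,2): Delta=0.0000 Bond=0.0000
(3,3): Delta=0.0000 Bond=0.0000
V0=1.7420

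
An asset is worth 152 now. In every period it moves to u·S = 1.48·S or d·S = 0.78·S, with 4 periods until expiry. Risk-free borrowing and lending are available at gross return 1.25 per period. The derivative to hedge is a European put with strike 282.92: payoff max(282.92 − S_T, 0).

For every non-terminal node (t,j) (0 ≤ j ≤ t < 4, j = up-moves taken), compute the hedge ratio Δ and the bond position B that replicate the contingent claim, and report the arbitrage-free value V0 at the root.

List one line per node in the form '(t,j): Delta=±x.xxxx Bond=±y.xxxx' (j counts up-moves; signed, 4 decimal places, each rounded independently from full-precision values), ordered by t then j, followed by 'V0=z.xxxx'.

(0,0): Delta=-0.2807 Bond=60.2358
(1,0): Delta=-0.6474 Bond=118.7683
(1,1): Delta=-0.1861 Bond=54.0204
(2,0): Delta=-1.0000 Bond=181.0688
(2,1): Delta=-0.5564 Bond=132.5031
(2,2): Delta=-0.0906 Bond=35.7279
(3,0): Delta=-1.0000 Bond=226.3360
(3,1): Delta=-1.0000 Bond=226.3360
(3,2): Delta=-0.4421 Bond=135.9212
(3,3): Delta=0.0000 Bond=0.0000
V0=17.5681

Under the risk-neutral measure, an up-move has probability p* = (R−d)/(u−d) = 0.6714 and values discount at R = 1.25.
Terminal payoffs: V(4,0)=226.6571, V(4,1)=176.1648, V(4,2)=80.3588, V(4,3)=0.0000, V(4,4)=0.0000
  t=3,j=0: stock 72.1319 → up 106.7552 (V=176.1648), down 56.2629 (V=226.6571). Price 154.2041; hedge Δ=-1.0000, bond B=226.3360.
  t=3,j=1: stock 136.8657 → up 202.5612 (V=80.3588), down 106.7552 (V=176.1648). Price 89.4703; hedge Δ=-1.0000, bond B=226.3360.
  t=3,j=2: stock 259.6938 → up 384.3469 (V=0.0000), down 202.5612 (V=80.3588). Price 21.1229; hedge Δ=-0.4421, bond B=135.9212.
  t=3,j=3: stock 492.7524 → up 729.2735 (V=0.0000), down 384.3469 (V=0.0000). Price 0.0000; hedge Δ=0.0000, bond B=0.0000.
  t=2,j=0: stock 92.4768 → up 136.8657 (V=89.4703), down 72.1319 (V=154.2041). Price 88.5920; hedge Δ=-1.0000, bond B=181.0688.
  t=2,j=1: stock 175.4688 → up 259.6938 (V=21.1229), down 136.8657 (V=89.4703). Price 34.8639; hedge Δ=-0.5564, bond B=132.5031.
  t=2,j=2: stock 332.9408 → up 492.7524 (V=0.0000), down 259.6938 (V=21.1229). Price 5.5523; hedge Δ=-0.0906, bond B=35.7279.
  t=1,j=0: stock 118.5600 → up 175.4688 (V=34.8639), down 92.4768 (V=88.5920). Price 42.0139; hedge Δ=-0.6474, bond B=118.7683.
  t=1,j=1: stock 224.9600 → up 332.9408 (V=5.5523), down 175.4688 (V=34.8639). Price 12.1466; hedge Δ=-0.1861, bond B=54.0204.
  t=0,j=0: stock 152.0000 → up 224.9600 (V=12.1466), down 118.5600 (V=42.0139). Price 17.5681; hedge Δ=-0.2807, bond B=60.2358.
Each (Δ,B) replicates both successor values, so the strategy is self-financing and V0 is arbitrage-free.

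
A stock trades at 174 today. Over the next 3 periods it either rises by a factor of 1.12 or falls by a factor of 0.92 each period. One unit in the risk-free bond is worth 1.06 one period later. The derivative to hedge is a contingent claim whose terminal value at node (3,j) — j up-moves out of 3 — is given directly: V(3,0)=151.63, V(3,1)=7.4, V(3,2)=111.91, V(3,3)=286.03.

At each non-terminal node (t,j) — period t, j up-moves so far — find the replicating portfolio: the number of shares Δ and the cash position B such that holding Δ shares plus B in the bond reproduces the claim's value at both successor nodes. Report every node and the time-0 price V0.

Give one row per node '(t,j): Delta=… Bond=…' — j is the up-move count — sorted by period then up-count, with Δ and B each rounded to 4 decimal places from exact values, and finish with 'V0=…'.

(0,0): Delta=2.9726 Bond=-388.8092
(1,0): Delta=0.8807 Bond=-77.2658
(1,1): Delta=3.7090 Bond=-555.6543
(2,0): Delta=-4.8967 Bond=768.9509
(2,1): Delta=2.9146 Bond=-446.5528
(2,2): Delta=3.9887 Bond=-650.0396
V0=128.4225

No-arbitrage ⇒ martingale measure with p* = (R−d)/(u−d) = 0.7000.
Terminal payoffs: V(3,0)=151.6300, V(3,1)=7.4000, V(3,2)=111.9100, V(3,3)=286.0300
Node (2,0) S=147.2736: V=(p*·7.4000+(1−p*)·151.6300)/1.06=47.8009; Δ=(7.4000−151.6300)/(164.9464−135.4917)=-4.8967; B=V−Δ·S=768.9509
Node (2,1) S=179.2896: V=(p*·111.9100+(1−p*)·7.4000)/1.06=75.9972; Δ=(111.9100−7.4000)/(200.8044−164.9464)=2.9146; B=V−Δ·S=-446.5528
Node (2,2) S=218.2656: V=(p*·286.0300+(1−p*)·111.9100)/1.06=220.5604; Δ=(286.0300−111.9100)/(244.4575−200.8044)=3.9887; B=V−Δ·S=-650.0396
Node (1,0) S=160.0800: V=(p*·75.9972+(1−p*)·47.8009)/1.06=63.7154; Δ=(75.9972−47.8009)/(179.2896−147.2736)=0.8807; B=V−Δ·S=-77.2658
Node (1,1) S=194.8800: V=(p*·220.5604+(1−p*)·75.9972)/1.06=167.1617; Δ=(220.5604−75.9972)/(218.2656−179.2896)=3.7090; B=V−Δ·S=-555.6543
Node (0,0) S=174.0000: V=(p*·167.1617+(1−p*)·63.7154)/1.06=128.4225; Δ=(167.1617−63.7154)/(194.8800−160.0800)=2.9726; B=V−Δ·S=-388.8092
Root portfolio cost Δ·174+B reproduces V0=128.4225.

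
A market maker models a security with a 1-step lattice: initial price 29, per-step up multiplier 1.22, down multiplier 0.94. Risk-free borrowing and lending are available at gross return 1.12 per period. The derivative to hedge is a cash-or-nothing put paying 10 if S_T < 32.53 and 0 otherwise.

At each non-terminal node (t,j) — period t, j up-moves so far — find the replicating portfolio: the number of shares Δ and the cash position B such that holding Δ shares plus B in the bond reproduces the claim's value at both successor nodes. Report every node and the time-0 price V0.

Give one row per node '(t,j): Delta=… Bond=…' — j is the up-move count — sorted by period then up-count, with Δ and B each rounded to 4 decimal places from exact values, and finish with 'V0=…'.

Under the risk-neutral measure, an up-move has probability p* = (R−d)/(u−d) = 0.6429 and values discount at R = 1.12.
Terminal values V(1,·): V(1,0)=10.0000, V(1,1)=0.0000
  t=0,j=0: stock 29.0000 → up 35.3800 (V=0.0000), down 27.2600 (V=10.0000). Price 3.1888; hedge Δ=-1.2315, bond B=38.9031.
Check: Δ(0,0)·S0 + B(0,0) = 3.1888 = V0.

(0,0): Delta=-1.2315 Bond=38.9031
V0=3.1888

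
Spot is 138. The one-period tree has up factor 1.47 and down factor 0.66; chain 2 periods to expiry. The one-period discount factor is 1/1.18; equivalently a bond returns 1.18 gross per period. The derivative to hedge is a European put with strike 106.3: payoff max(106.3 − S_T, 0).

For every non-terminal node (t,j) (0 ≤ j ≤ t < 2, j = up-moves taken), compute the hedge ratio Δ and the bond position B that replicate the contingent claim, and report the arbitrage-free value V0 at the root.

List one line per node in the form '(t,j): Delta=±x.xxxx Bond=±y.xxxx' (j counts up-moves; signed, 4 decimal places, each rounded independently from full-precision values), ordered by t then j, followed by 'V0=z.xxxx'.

Since d<R<u, set p* = (R−d)/(u−d) = 0.6420; price each node as the discounted p*-expectation of its children.
Terminal values V(2,·): V(2,0)=46.1872, V(2,1)=0.0000, V(2,2)=0.0000
  t=1,j=0: stock 91.0800 → up 133.8876 (V=0.0000), down 60.1128 (V=46.1872). Price 14.0137; hedge Δ=-0.6261, bond B=71.0349.
  t=1,j=1: stock 202.8600 → up 298.2042 (V=0.0000), down 133.8876 (V=0.0000). Price 0.0000; hedge Δ=0.0000, bond B=0.0000.
  t=0,j=0: stock 138.0000 → up 202.8600 (V=0.0000), down 91.0800 (V=14.0137). Price 4.2519; hedge Δ=-0.1254, bond B=21.5528.
The time-0 hedge costs 4.2519, which is the no-arbitrage price.

(0,0): Delta=-0.1254 Bond=21.5528
(1,0): Delta=-0.6261 Bond=71.0349
(1,1): Delta=0.0000 Bond=0.0000
V0=4.2519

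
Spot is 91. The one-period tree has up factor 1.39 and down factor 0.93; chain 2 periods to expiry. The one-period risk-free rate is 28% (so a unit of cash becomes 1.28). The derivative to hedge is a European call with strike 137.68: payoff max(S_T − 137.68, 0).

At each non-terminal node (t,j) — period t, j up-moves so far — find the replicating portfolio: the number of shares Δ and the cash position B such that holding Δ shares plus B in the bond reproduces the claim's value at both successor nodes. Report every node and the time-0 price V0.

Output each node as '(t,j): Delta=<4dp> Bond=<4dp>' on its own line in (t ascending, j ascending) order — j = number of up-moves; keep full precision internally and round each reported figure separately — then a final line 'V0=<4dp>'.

(0,0): Delta=0.5416 Bond=-35.8104
(1,0): Delta=0.0000 Bond=0.0000
(1,1): Delta=0.6555 Bond=-60.2432
V0=13.4770

Risk-neutral probability p* = (R−d)/(u−d) = (1.28−0.93)/(1.39−0.93) = 0.7609.
Terminal values V(2,·): V(2,0)=0.0000, V(2,1)=0.0000, V(2,2)=38.1411
(1,0): S=84.6300. Δ = (V_up−V_dn)/(S_up−S_dn) = (0.0000−0.0000)/(117.6357−78.7059) = 0.0000. V = [p*·0.0000 + (1−p*)·0.0000]/1.28 = 0.0000. B = V − Δ·S = 0.0000.
(1,1): S=126.4900. Δ = (V_up−V_dn)/(S_up−S_dn) = (38.1411−0.0000)/(175.8211−117.6357) = 0.6555. V = [p*·38.1411 + (1−p*)·0.0000]/1.28 = 22.6722. B = V − Δ·S = -60.2432.
(0,0): S=91.0000. Δ = (V_up−V_dn)/(S_up−S_dn) = (22.6722−0.0000)/(126.4900−84.6300) = 0.5416. V = [p*·22.6722 + (1−p*)·0.0000]/1.28 = 13.4770. B = V − Δ·S = -35.8104.
Each (Δ,B) replicates both successor values, so the strategy is self-financing and V0 is arbitrage-free.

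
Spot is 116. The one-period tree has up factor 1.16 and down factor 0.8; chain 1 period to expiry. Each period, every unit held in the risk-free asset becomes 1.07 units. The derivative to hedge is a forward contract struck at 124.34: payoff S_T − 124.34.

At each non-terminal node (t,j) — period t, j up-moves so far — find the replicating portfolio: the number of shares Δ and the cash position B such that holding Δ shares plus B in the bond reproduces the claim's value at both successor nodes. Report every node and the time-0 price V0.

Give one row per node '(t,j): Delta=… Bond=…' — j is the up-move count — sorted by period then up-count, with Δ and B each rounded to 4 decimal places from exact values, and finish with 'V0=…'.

Since d<R<u, set p* = (R−d)/(u−d) = 0.7500; price each node as the discounted p*-expectation of its children.
Terminal payoffs: V(1,0)=-31.5400, V(1,1)=10.2200
Node (0,0) S=116.0000: V=(p*·10.2200+(1−p*)·-31.5400)/1.07=-0.2056; Δ=(10.2200−-31.5400)/(134.5600−92.8000)=1.0000; B=V−Δ·S=-116.2056
The time-0 hedge costs -0.2056, which is the no-arbitrage price.

(0,0): Delta=1.0000 Bond=-116.2056
V0=-0.2056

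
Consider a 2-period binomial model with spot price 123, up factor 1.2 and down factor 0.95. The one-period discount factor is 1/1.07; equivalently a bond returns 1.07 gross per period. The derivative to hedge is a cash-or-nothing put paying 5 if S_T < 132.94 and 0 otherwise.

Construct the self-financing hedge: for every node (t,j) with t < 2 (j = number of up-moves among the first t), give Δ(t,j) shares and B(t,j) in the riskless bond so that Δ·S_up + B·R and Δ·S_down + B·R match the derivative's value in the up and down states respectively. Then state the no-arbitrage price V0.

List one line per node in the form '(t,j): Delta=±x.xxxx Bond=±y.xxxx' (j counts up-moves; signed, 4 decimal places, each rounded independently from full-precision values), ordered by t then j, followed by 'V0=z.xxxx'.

(0,0): Delta=-0.0790 Bond=10.9005
(1,0): Delta=-0.1712 Bond=22.4299
(1,1): Delta=0.0000 Bond=0.0000
V0=1.1809

The replicating-portfolio and risk-neutral prices coincide; use p* = (1.07−0.95)/(1.2−0.95) = 0.4800 for the latter.
At expiry t=2: V(2,0)=5.0000, V(2,1)=0.0000, V(2,2)=0.0000
  t=1,j=0: stock 116.8500 → up 140.2200 (V=0.0000), down 111.0075 (V=5.0000). Price 2.4299; hedge Δ=-0.1712, bond B=22.4299.
  t=1,j=1: stock 147.6000 → up 177.1200 (V=0.0000), down 140.2200 (V=0.0000). Price 0.0000; hedge Δ=0.0000, bond B=0.0000.
  t=0,j=0: stock 123.0000 → up 147.6000 (V=0.0000), down 116.8500 (V=2.4299). Price 1.1809; hedge Δ=-0.0790, bond B=10.9005.
Root portfolio cost Δ·123+B reproduces V0=1.1809.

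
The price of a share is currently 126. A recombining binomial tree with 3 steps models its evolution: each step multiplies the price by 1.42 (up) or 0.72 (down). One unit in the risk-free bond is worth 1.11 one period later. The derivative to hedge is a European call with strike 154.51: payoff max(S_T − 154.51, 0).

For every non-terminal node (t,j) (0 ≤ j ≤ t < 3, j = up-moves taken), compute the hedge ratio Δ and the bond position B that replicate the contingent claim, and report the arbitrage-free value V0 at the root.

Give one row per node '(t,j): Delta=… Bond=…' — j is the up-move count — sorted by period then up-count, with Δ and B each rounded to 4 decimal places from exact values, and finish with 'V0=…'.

(0,0): Delta=0.6370 Bond=-45.6155
(1,0): Delta=0.2246 Bond=-13.2174
(1,1): Delta=0.8033 Bond=-80.3740
(2,0): Delta=0.0000 Bond=0.0000
(2,1): Delta=0.3151 Bond=-26.3331
(2,2): Delta=1.0000 Bond=-139.1982
V0=34.6520

The replicating-portfolio and risk-neutral prices coincide; use p* = (1.11−0.72)/(1.42−0.72) = 0.5571 for the latter.
At expiry t=3: V(3,0)=0.0000, V(3,1)=0.0000, V(3,2)=28.4178, V(3,3)=206.2643
(2,0): S=65.3184. Δ = (V_up−V_dn)/(S_up−S_dn) = (0.0000−0.0000)/(92.7521−47.0292) = 0.0000. V = [p*·0.0000 + (1−p*)·0.0000]/1.11 = 0.0000. B = V − Δ·S = 0.0000.
(2,1): S=128.8224. Δ = (V_up−V_dn)/(S_up−S_dn) = (28.4178−0.0000)/(182.9278−92.7521) = 0.3151. V = [p*·28.4178 + (1−p*)·0.0000]/1.11 = 14.2638. B = V − Δ·S = -26.3331.
(2,2): S=254.0664. Δ = (V_up−V_dn)/(S_up−S_dn) = (206.2643−28.4178)/(360.7743−182.9278) = 1.0000. V = [p*·206.2643 + (1−p*)·28.4178]/1.11 = 114.8682. B = V − Δ·S = -139.1982.
(1,0): S=90.7200. Δ = (V_up−V_dn)/(S_up−S_dn) = (14.2638−0.0000)/(128.8224−65.3184) = 0.2246. V = [p*·14.2638 + (1−p*)·0.0000]/1.11 = 7.1594. B = V − Δ·S = -13.2174.
(1,1): S=178.9200. Δ = (V_up−V_dn)/(S_up−S_dn) = (114.8682−14.2638)/(254.0664−128.8224) = 0.8033. V = [p*·114.8682 + (1−p*)·14.2638]/1.11 = 63.3467. B = V − Δ·S = -80.3740.
(0,0): S=126.0000. Δ = (V_up−V_dn)/(S_up−S_dn) = (63.3467−7.1594)/(178.9200−90.7200) = 0.6370. V = [p*·63.3467 + (1−p*)·7.1594]/1.11 = 34.6520. B = V − Δ·S = -45.6155.
Self-financing check: at every node Δ·S+B equals the discounted successor values.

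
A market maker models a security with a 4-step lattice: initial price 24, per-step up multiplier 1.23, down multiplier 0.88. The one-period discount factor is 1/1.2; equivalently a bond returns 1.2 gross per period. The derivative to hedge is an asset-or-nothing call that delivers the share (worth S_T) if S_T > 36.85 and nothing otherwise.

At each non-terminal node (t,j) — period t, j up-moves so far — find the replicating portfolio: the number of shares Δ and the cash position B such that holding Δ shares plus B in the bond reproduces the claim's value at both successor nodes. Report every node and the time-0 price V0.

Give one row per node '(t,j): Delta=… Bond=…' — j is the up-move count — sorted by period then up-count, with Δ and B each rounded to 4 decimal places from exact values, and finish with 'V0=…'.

The replicating-portfolio and risk-neutral prices coincide; use p* = (1.2−0.88)/(1.23−0.88) = 0.9143 for the latter.
Terminal payoffs: V(4,0)=0.0000, V(4,1)=0.0000, V(4,2)=0.0000, V(4,3)=39.3015, V(4,4)=54.9328
Node (3,0) S=16.3553: V=(p*·0.0000+(1−p*)·0.0000)/1.2=0.0000; Δ=(0.0000−0.0000)/(20.1171−14.3927)=0.0000; B=V−Δ·S=0.0000
Node (3,1) S=22.8603: V=(p*·0.0000+(1−p*)·0.0000)/1.2=0.0000; Δ=(0.0000−0.0000)/(28.1182−20.1171)=0.0000; B=V−Δ·S=0.0000
Node (3,2) S=31.9524: V=(p*·39.3015+(1−p*)·0.0000)/1.2=29.9440; Δ=(39.3015−0.0000)/(39.3015−28.1182)=3.5143; B=V−Δ·S=-82.3460
Node (3,3) S=44.6608: V=(p*·54.9328+(1−p*)·39.3015)/1.2=44.6608; Δ=(54.9328−39.3015)/(54.9328−39.3015)=1.0000; B=V−Δ·S=0.0000
Node (2,0) S=18.5856: V=(p*·0.0000+(1−p*)·0.0000)/1.2=0.0000; Δ=(0.0000−0.0000)/(22.8603−16.3553)=0.0000; B=V−Δ·S=0.0000
Node (2,1) S=25.9776: V=(p*·29.9440+(1−p*)·0.0000)/1.2=22.8145; Δ=(29.9440−0.0000)/(31.9524−22.8603)=3.2934; B=V−Δ·S=-62.7398
Node (2,2) S=36.3096: V=(p*·44.6608+(1−p*)·29.9440)/1.2=36.1661; Δ=(44.6608−29.9440)/(44.6608−31.9524)=1.1580; B=V−Δ·S=-5.8819
Node (1,0) S=21.1200: V=(p*·22.8145+(1−p*)·0.0000)/1.2=17.3825; Δ=(22.8145−0.0000)/(25.9776−18.5856)=3.0864; B=V−Δ·S=-47.8018
Node (1,1) S=29.5200: V=(p*·36.1661+(1−p*)·22.8145)/1.2=29.1848; Δ=(36.1661−22.8145)/(36.3096−25.9776)=1.2923; B=V−Δ·S=-8.9628
Node (0,0) S=24.0000: V=(p*·29.1848+(1−p*)·17.3825)/1.2=23.4776; Δ=(29.1848−17.3825)/(29.5200−21.1200)=1.4050; B=V−Δ·S=-10.2432
Check: Δ(0,0)·S0 + B(0,0) = 23.4776 = V0.

(0,0): Delta=1.4050 Bond=-10.2432
(1,0): Delta=3.0864 Bond=-47.8018
(1,1): Delta=1.2923 Bond=-8.9628
(2,0): Delta=0.0000 Bond=0.0000
(2,1): Delta=3.2934 Bond=-62.7398
(2,2): Delta=1.1580 Bond=-5.8819
(3,0): Delta=0.0000 Bond=0.0000
(3,1): Delta=0.0000 Bond=0.0000
(3,2): Delta=3.5143 Bond=-82.3460
(3,3): Delta=1.0000 Bond=0.0000
V0=23.4776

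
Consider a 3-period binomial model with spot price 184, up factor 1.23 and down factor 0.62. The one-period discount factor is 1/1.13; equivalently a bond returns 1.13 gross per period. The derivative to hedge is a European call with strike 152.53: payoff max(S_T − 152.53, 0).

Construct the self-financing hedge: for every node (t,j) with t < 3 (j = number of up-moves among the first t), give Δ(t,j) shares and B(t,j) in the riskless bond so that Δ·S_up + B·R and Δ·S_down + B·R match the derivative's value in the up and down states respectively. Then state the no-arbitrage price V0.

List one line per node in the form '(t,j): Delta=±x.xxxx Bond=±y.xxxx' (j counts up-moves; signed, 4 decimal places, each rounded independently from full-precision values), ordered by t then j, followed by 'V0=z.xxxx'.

(0,0): Delta=0.8666 Bond=-77.7663
(1,0): Delta=0.2133 Bond=-13.3509
(1,1): Delta=0.9311 Bond=-102.4887
(2,0): Delta=0.0000 Bond=0.0000
(2,1): Delta=0.2344 Bond=-18.0447
(2,2): Delta=1.0000 Bond=-134.9823
V0=81.6823

Since d<R<u, set p* = (R−d)/(u−d) = 0.8361; price each node as the discounted p*-expectation of its children.
Terminal values V(3,·): V(3,0)=0.0000, V(3,1)=0.0000, V(3,2)=20.0616, V(3,3)=189.8695
  t=2,j=0: stock 70.7296 → up 86.9974 (V=0.0000), down 43.8524 (V=0.0000). Price 0.0000; hedge Δ=0.0000, bond B=0.0000.
  t=2,j=1: stock 140.3184 → up 172.5916 (V=20.0616), down 86.9974 (V=0.0000). Price 14.8432; hedge Δ=0.2344, bond B=-18.0447.
  t=2,j=2: stock 278.3736 → up 342.3995 (V=189.8695), down 172.5916 (V=20.0616). Price 143.3913; hedge Δ=1.0000, bond B=-134.9823.
  t=1,j=0: stock 114.0800 → up 140.3184 (V=14.8432), down 70.7296 (V=0.0000). Price 10.9822; hedge Δ=0.2133, bond B=-13.3509.
  t=1,j=1: stock 226.3200 → up 278.3736 (V=143.3913), down 140.3184 (V=14.8432). Price 108.2459; hedge Δ=0.9311, bond B=-102.4887.
  t=0,j=0: stock 184.0000 → up 226.3200 (V=108.2459), down 114.0800 (V=10.9822). Price 81.6823; hedge Δ=0.8666, bond B=-77.7663.
Self-financing check: at every node Δ·S+B equals the discounted successor values.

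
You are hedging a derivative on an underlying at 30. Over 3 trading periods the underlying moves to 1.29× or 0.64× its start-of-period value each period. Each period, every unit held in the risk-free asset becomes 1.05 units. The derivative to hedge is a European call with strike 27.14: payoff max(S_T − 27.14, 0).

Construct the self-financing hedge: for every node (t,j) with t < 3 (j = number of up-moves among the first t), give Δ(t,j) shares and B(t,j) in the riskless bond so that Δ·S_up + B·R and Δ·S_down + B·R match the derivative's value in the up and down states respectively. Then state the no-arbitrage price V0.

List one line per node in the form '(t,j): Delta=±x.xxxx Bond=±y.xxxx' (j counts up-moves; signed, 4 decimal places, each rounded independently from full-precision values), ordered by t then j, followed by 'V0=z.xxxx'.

Risk-neutral probability p* = (R−d)/(u−d) = (1.05−0.64)/(1.29−0.64) = 0.6308.
Payoff layer (t=3): V(3,0)=0.0000, V(3,1)=0.0000, V(3,2)=4.8107, V(3,3)=37.2607
(2,0): S=12.2880. Δ = (V_up−V_dn)/(S_up−S_dn) = (0.0000−0.0000)/(15.8515−7.8643) = 0.0000. V = [p*·0.0000 + (1−p*)·0.0000]/1.05 = 0.0000. B = V − Δ·S = 0.0000.
(2,1): S=24.7680. Δ = (V_up−V_dn)/(S_up−S_dn) = (4.8107−0.0000)/(31.9507−15.8515) = 0.2988. V = [p*·4.8107 + (1−p*)·0.0000]/1.05 = 2.8900. B = V − Δ·S = -4.5112.
(2,2): S=49.9230. Δ = (V_up−V_dn)/(S_up−S_dn) = (37.2607−4.8107)/(64.4007−31.9507) = 1.0000. V = [p*·37.2607 + (1−p*)·4.8107]/1.05 = 24.0754. B = V − Δ·S = -25.8476.
(1,0): S=19.2000. Δ = (V_up−V_dn)/(S_up−S_dn) = (2.8900−0.0000)/(24.7680−12.2880) = 0.2316. V = [p*·2.8900 + (1−p*)·0.0000]/1.05 = 1.7361. B = V − Δ·S = -2.7100.
(1,1): S=38.7000. Δ = (V_up−V_dn)/(S_up−S_dn) = (24.0754−2.8900)/(49.9230−24.7680) = 0.8422. V = [p*·24.0754 + (1−p*)·2.8900]/1.05 = 15.4791. B = V − Δ·S = -17.1138.
(0,0): S=30.0000. Δ = (V_up−V_dn)/(S_up−S_dn) = (15.4791−1.7361)/(38.7000−19.2000) = 0.7048. V = [p*·15.4791 + (1−p*)·1.7361]/1.05 = 9.9093. B = V − Δ·S = -11.2338.
Check: Δ(0,0)·S0 + B(0,0) = 9.9093 = V0.

(0,0): Delta=0.7048 Bond=-11.2338
(1,0): Delta=0.2316 Bond=-2.7100
(1,1): Delta=0.8422 Bond=-17.1138
(2,0): Delta=0.0000 Bond=0.0000
(2,1): Delta=0.2988 Bond=-4.5112
(2,2): Delta=1.0000 Bond=-25.8476
V0=9.9093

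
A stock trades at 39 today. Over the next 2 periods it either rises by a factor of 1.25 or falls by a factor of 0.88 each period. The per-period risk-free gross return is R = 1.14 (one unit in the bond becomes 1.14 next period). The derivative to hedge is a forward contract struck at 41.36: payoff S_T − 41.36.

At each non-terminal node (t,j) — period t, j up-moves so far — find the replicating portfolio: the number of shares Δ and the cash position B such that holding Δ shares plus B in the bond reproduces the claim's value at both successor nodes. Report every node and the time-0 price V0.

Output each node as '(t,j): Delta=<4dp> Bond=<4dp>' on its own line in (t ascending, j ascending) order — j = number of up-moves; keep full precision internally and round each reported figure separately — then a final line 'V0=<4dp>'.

The replicating-portfolio and risk-neutral prices coincide; use p* = (1.14−0.88)/(1.25−0.88) = 0.7027 for the latter.
Terminal payoffs: V(2,0)=-11.1584, V(2,1)=1.5400, V(2,2)=19.5775
(1,0): S=34.3200. Δ = (V_up−V_dn)/(S_up−S_dn) = (1.5400−-11.1584)/(42.9000−30.2016) = 1.0000. V = [p*·1.5400 + (1−p*)·-11.1584]/1.14 = -1.9607. B = V − Δ·S = -36.2807.
(1,1): S=48.7500. Δ = (V_up−V_dn)/(S_up−S_dn) = (19.5775−1.5400)/(60.9375−42.9000) = 1.0000. V = [p*·19.5775 + (1−p*)·1.5400]/1.14 = 12.4693. B = V − Δ·S = -36.2807.
(0,0): S=39.0000. Δ = (V_up−V_dn)/(S_up−S_dn) = (12.4693−-1.9607)/(48.7500−34.3200) = 1.0000. V = [p*·12.4693 + (1−p*)·-1.9607]/1.14 = 7.1748. B = V − Δ·S = -31.8252.
Self-financing check: at every node Δ·S+B equals the discounted successor values.

(0,0): Delta=1.0000 Bond=-31.8252
(1,0): Delta=1.0000 Bond=-36.2807
(1,1): Delta=1.0000 Bond=-36.2807
V0=7.1748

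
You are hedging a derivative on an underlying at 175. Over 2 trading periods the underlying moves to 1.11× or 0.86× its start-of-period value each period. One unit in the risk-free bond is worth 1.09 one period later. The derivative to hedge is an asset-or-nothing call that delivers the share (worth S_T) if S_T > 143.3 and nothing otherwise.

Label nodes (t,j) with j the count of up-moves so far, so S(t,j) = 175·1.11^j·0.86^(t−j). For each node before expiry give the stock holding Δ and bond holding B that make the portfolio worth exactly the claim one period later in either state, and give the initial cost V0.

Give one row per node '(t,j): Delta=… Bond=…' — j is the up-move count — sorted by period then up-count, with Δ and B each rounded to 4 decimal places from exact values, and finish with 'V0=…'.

(0,0): Delta=1.2171 Bond=-38.6950
(1,0): Delta=4.4400 Bond=-527.2194
(1,1): Delta=1.0000 Bond=0.0000
V0=174.3028

The replicating-portfolio and risk-neutral prices coincide; use p* = (1.09−0.86)/(1.11−0.86) = 0.9200 for the latter.
Terminal payoffs: V(2,0)=0.0000, V(2,1)=167.0550, V(2,2)=215.6175
(1,0): S=150.5000. Δ = (V_up−V_dn)/(S_up−S_dn) = (167.0550−0.0000)/(167.0550−129.4300) = 4.4400. V = [p*·167.0550 + (1−p*)·0.0000]/1.09 = 141.0006. B = V − Δ·S = -527.2194.
(1,1): S=194.2500. Δ = (V_up−V_dn)/(S_up−S_dn) = (215.6175−167.0550)/(215.6175−167.0550) = 1.0000. V = [p*·215.6175 + (1−p*)·167.0550]/1.09 = 194.2500. B = V − Δ·S = 0.0000.
(0,0): S=175.0000. Δ = (V_up−V_dn)/(S_up−S_dn) = (194.2500−141.0006)/(194.2500−150.5000) = 1.2171. V = [p*·194.2500 + (1−p*)·141.0006]/1.09 = 174.3028. B = V − Δ·S = -38.6950.
Root portfolio cost Δ·175+B reproduces V0=174.3028.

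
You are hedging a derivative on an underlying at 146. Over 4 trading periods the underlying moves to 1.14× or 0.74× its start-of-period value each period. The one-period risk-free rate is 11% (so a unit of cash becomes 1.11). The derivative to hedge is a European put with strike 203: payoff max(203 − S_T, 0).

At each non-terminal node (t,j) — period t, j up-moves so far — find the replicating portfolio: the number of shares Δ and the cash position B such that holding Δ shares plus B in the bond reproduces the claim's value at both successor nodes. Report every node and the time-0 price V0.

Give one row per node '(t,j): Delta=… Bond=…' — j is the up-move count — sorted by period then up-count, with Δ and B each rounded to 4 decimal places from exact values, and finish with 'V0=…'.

No-arbitrage ⇒ martingale measure with p* = (R−d)/(u−d) = 0.9250.
At expiry t=4: V(4,0)=159.2196, V(4,1)=135.5545, V(4,2)=99.0975, V(4,3)=42.9340, V(4,4)=0.0000
(3,0): S=59.1627. Δ = (V_up−V_dn)/(S_up−S_dn) = (135.5545−159.2196)/(67.4455−43.7804) = -1.0000. V = [p*·135.5545 + (1−p*)·159.2196]/1.11 = 123.7202. B = V − Δ·S = 182.8829.
(3,1): S=91.1425. Δ = (V_up−V_dn)/(S_up−S_dn) = (99.0975−135.5545)/(103.9025−67.4455) = -1.0000. V = [p*·99.0975 + (1−p*)·135.5545]/1.11 = 91.7403. B = V − Δ·S = 182.8829.
(3,2): S=140.4088. Δ = (V_up−V_dn)/(S_up−S_dn) = (42.9340−99.0975)/(160.0660−103.9025) = -1.0000. V = [p*·42.9340 + (1−p*)·99.0975]/1.11 = 42.4741. B = V − Δ·S = 182.8829.
(3,3): S=216.3054. Δ = (V_up−V_dn)/(S_up−S_dn) = (0.0000−42.9340)/(246.5882−160.0660) = -0.4962. V = [p*·0.0000 + (1−p*)·42.9340]/1.11 = 2.9009. B = V − Δ·S = 110.2359.
(2,0): S=79.9496. Δ = (V_up−V_dn)/(S_up−S_dn) = (91.7403−123.7202)/(91.1425−59.1627) = -1.0000. V = [p*·91.7403 + (1−p*)·123.7202]/1.11 = 84.8098. B = V − Δ·S = 164.7594.
(2,1): S=123.1656. Δ = (V_up−V_dn)/(S_up−S_dn) = (42.4741−91.7403)/(140.4088−91.1425) = -1.0000. V = [p*·42.4741 + (1−p*)·91.7403]/1.11 = 41.5938. B = V − Δ·S = 164.7594.
(2,2): S=189.7416. Δ = (V_up−V_dn)/(S_up−S_dn) = (2.9009−42.4741)/(216.3054−140.4088) = -0.5214. V = [p*·2.9009 + (1−p*)·42.4741]/1.11 = 5.2873. B = V − Δ·S = 104.2202.
(1,0): S=108.0400. Δ = (V_up−V_dn)/(S_up−S_dn) = (41.5938−84.8098)/(123.1656−79.9496) = -1.0000. V = [p*·41.5938 + (1−p*)·84.8098]/1.11 = 40.3919. B = V − Δ·S = 148.4319.
(1,1): S=166.4400. Δ = (V_up−V_dn)/(S_up−S_dn) = (5.2873−41.5938)/(189.7416−123.1656) = -0.5453. V = [p*·5.2873 + (1−p*)·41.5938]/1.11 = 7.2165. B = V − Δ·S = 97.9826.
(0,0): S=146.0000. Δ = (V_up−V_dn)/(S_up−S_dn) = (7.2165−40.3919)/(166.4400−108.0400) = -0.5681. V = [p*·7.2165 + (1−p*)·40.3919]/1.11 = 8.7429. B = V − Δ·S = 91.6813.
Each (Δ,B) replicates both successor values, so the strategy is self-financing and V0 is arbitrage-free.

(0,0): Delta=-0.5681 Bond=91.6813
(1,0): Delta=-1.0000 Bond=148.4319
(1,1): Delta=-0.5453 Bond=97.9826
(2,0): Delta=-1.0000 Bond=164.7594
(2,1): Delta=-1.0000 Bond=164.7594
(2,2): Delta=-0.5214 Bond=104.2202
(3,0): Delta=-1.0000 Bond=182.8829
(3,1): Delta=-1.0000 Bond=182.8829
(3,2): Delta=-1.0000 Bond=182.8829
(3,3): Delta=-0.4962 Bond=110.2359
V0=8.7429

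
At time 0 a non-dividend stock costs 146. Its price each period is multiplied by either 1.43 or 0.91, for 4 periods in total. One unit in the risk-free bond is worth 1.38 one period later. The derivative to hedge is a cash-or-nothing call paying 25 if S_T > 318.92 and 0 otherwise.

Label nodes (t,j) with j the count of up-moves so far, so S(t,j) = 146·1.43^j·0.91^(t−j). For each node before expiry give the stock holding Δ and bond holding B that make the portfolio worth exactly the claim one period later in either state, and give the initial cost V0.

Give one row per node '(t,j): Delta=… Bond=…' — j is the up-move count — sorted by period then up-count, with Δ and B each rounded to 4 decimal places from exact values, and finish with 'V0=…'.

(0,0): Delta=0.0295 Bond=2.2471
(1,0): Delta=0.1552 Bond=-13.5997
(1,1): Delta=0.0210 Bond=4.8777
(2,0): Delta=0.0000 Bond=0.0000
(2,1): Delta=0.1657 Bond=-20.7642
(2,2): Delta=0.0112 Bond=9.6563
(3,0): Delta=0.0000 Bond=0.0000
(3,1): Delta=0.0000 Bond=0.0000
(3,2): Delta=0.1770 Bond=-31.7029
(3,3): Delta=0.0000 Bond=18.1159
V0=6.5581

No-arbitrage ⇒ martingale measure with p* = (R−d)/(u−d) = 0.9038.
Terminal values V(4,·): V(4,0)=0.0000, V(4,1)=0.0000, V(4,2)=0.0000, V(4,3)=25.0000, V(4,4)=25.0000
  t=3,j=0: stock 110.0214 → up 157.3306 (V=0.0000), down 100.1194 (V=0.0000). Price 0.0000; hedge Δ=0.0000, bond B=0.0000.
  t=3,j=1: stock 172.8907 → up 247.2337 (V=0.0000), down 157.3306 (V=0.0000). Price 0.0000; hedge Δ=0.0000, bond B=0.0000.
  t=3,j=2: stock 271.6854 → up 388.5101 (V=25.0000), down 247.2337 (V=0.0000). Price 16.3740; hedge Δ=0.1770, bond B=-31.7029.
  t=3,j=3: stock 426.9342 → up 610.5159 (V=25.0000), down 388.5101 (V=25.0000). Price 18.1159; hedge Δ=0.0000, bond B=18.1159.
  t=2,j=0: stock 120.9026 → up 172.8907 (V=0.0000), down 110.0214 (V=0.0000). Price 0.0000; hedge Δ=0.0000, bond B=0.0000.
  t=2,j=1: stock 189.9898 → up 271.6854 (V=16.3740), down 172.8907 (V=0.0000). Price 10.7243; hedge Δ=0.1657, bond B=-20.7642.
  t=2,j=2: stock 298.5554 → up 426.9342 (V=18.1159), down 271.6854 (V=16.3740). Price 13.0061; hedge Δ=0.0112, bond B=9.6563.
  t=1,j=0: stock 132.8600 → up 189.9898 (V=10.7243), down 120.9026 (V=0.0000). Price 7.0240; hedge Δ=0.1552, bond B=-13.5997.
  t=1,j=1: stock 208.7800 → up 298.5554 (V=13.0061), down 189.9898 (V=10.7243). Price 9.2657; hedge Δ=0.0210, bond B=4.8777.
  t=0,j=0: stock 146.0000 → up 208.7800 (V=9.2657), down 132.8600 (V=7.0240). Price 6.5581; hedge Δ=0.0295, bond B=2.2471.
Self-financing check: at every node Δ·S+B equals the discounted successor values.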